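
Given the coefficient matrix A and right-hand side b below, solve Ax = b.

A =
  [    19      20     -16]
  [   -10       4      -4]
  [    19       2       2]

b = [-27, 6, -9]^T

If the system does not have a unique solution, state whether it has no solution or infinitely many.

x_1 = -1, x_2 = 2, x_3 = 3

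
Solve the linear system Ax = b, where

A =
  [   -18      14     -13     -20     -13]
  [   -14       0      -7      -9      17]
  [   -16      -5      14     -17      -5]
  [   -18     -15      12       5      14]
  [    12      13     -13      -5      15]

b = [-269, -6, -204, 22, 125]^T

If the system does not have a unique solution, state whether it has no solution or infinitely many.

Row-reduce the augmented matrix:
R1 ← R1 / (-18).
R2 ← R2 + 14·R1.
R3 ← R3 + 16·R1.
R4 ← R4 + 18·R1.
R5 ← R5 − 12·R1.
R2 ← R2 / (-98/9).
R1 ← R1 + 7/9·R2.
R3 ← R3 + 157/9·R2.
R4 ← R4 + 29·R2.
R5 ← R5 − 67/3·R2.
R3 ← R3 / (144/7).
R1 ← R1 − 1/2·R3.
R2 ← R2 + 2/7·R3.
R4 ← R4 − 117/7·R3.
R5 ← R5 + 107/7·R3.
R4 ← R4 / (3459/224).
R1 ← R1 − 3545/4032·R4.
R2 ← R2 + 743/1008·R4.
R3 ← R3 + 953/2016·R4.
R5 ← R5 + 24421/2016·R4.
R5 ← R5 / (234320/10377).
R1 ← R1 − 11411/20754·R5.
R2 ← R2 + 38701/10377·R5.
R3 ← R3 + 23444/10377·R5.
R4 ← R4 + 1138/1153·R5.
Reading off the reduced rows gives x_1 = 5, x_2 = -1, x_3 = -1, x_4 = 5, x_5 = 6.

x_1 = 5, x_2 = -1, x_3 = -1, x_4 = 5, x_5 = 6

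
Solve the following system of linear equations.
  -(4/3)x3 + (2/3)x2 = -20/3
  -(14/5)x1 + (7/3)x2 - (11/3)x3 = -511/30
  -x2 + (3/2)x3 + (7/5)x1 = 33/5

no solution

Row-reduce:
Swap R1 and R2.
R1 ← R1 / (-14/5).
R3 ← R3 − 7/5·R1.
R2 ← R2 / (2/3).
R1 ← R1 + 5/6·R2.
R3 ← R3 − 1/6·R2.
Row 3 reduces to 0 = -1/4, a contradiction. The system is inconsistent.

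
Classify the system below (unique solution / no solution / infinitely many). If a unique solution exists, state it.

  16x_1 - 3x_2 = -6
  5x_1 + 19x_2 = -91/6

x_1 = -1/2, x_2 = -2/3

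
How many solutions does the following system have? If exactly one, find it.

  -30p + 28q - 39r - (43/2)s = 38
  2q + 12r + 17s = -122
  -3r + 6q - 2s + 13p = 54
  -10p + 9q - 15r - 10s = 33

Row-reduce:
R1 ← R1 / (-30).
R3 ← R3 − 13·R1.
R4 ← R4 + 10·R1.
R2 ← R2 / (2).
R1 ← R1 + 14/15·R2.
R3 ← R3 − 272/15·R2.
R4 ← R4 + 1/3·R2.
R3 ← R3 / (-1287/10).
R1 ← R1 − 69/10·R3.
R2 ← R2 − 6·R3.
Rank is 3 with 4 unknowns, leaving s free.

infinitely many solutions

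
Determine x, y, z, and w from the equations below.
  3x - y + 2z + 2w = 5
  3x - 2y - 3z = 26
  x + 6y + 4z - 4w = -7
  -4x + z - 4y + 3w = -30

Row-reduce the augmented matrix:
R1 ← R1 / (3).
R2 ← R2 − 3·R1.
R3 ← R3 − 1·R1.
R4 ← R4 + 4·R1.
R2 ← R2 / (-1).
R1 ← R1 + 1/3·R2.
R3 ← R3 − 19/3·R2.
R4 ← R4 + 16/3·R2.
R3 ← R3 / (-85/3).
R1 ← R1 − 7/3·R3.
R2 ← R2 − 5·R3.
R4 ← R4 − 91/3·R3.
R4 ← R4 / (-189/85).
R1 ← R1 + 8/85·R4.
R2 ← R2 + 18/17·R4.
R3 ← R3 − 52/85·R4.
Reading off the reduced rows gives x = 5, y = 2, z = -5, w = 1.

x = 5, y = 2, z = -5, w = 1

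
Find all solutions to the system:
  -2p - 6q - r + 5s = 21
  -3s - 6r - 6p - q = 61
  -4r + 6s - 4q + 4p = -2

infinitely many solutions

Row-reduce:
R1 ← R1 / (-2).
R2 ← R2 + 6·R1.
R3 ← R3 − 4·R1.
R2 ← R2 / (17).
R1 ← R1 − 3·R2.
R3 ← R3 + 16·R2.
R3 ← R3 / (-150/17).
R1 ← R1 − 35/34·R3.
R2 ← R2 + 3/17·R3.
Rank is 3 with 4 unknowns, leaving s free.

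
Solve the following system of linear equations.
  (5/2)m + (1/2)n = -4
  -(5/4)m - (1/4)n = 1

no solution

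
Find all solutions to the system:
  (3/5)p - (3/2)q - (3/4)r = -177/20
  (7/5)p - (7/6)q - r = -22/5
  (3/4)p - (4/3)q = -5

Row-reduce the augmented matrix:
R1 ← R1 / (3/5).
R2 ← R2 − 7/5·R1.
R3 ← R3 − 3/4·R1.
R2 ← R2 / (7/3).
R1 ← R1 + 5/2·R2.
R3 ← R3 − 13/24·R2.
R3 ← R3 / (171/224).
R1 ← R1 + 25/56·R3.
R2 ← R2 − 9/28·R3.
Reading off the reduced rows gives p = 4, q = 6, r = 3.

p = 4, q = 6, r = 3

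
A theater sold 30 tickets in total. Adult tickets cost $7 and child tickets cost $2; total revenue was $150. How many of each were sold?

Let a = adult tickets, c = child tickets.
  a + c = 30
  7a + 2c = 150
Row-reduce the augmented matrix:
R2 ← R2 − 7·R1.
R2 ← R2 / (-5).
R1 ← R1 − 1·R2.
Reading off the reduced rows gives a = 18, c = 12.

adult tickets: 18, child tickets: 12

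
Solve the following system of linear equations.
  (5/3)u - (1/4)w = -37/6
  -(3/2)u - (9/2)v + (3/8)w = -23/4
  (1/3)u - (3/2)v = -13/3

Row-reduce:
R1 ← R1 / (5/3).
R2 ← R2 + 3/2·R1.
R3 ← R3 − 1/3·R1.
R2 ← R2 / (-9/2).
R3 ← R3 + 3/2·R2.
Row 3 reduces to 0 = 2/3, a contradiction. The system is inconsistent.

no solution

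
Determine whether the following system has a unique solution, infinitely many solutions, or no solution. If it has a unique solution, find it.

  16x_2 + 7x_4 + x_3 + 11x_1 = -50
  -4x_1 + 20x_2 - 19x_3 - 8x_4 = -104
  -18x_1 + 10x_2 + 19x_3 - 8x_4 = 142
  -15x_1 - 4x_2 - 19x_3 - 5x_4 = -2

x_1 = -6, x_2 = -1, x_3 = 4, x_4 = 4

Row-reduce the augmented matrix:
R1 ← R1 / (11).
R2 ← R2 + 4·R1.
R3 ← R3 + 18·R1.
R4 ← R4 + 15·R1.
R2 ← R2 / (284/11).
R1 ← R1 − 16/11·R2.
R3 ← R3 − 398/11·R2.
R4 ← R4 − 196/11·R2.
R3 ← R3 / (6639/142).
R1 ← R1 − 81/71·R3.
R2 ← R2 + 205/284·R3.
R4 ← R4 + 339/71·R3.
R4 ← R4 / (20898/2213).
R1 ← R1 − 1489/2213·R4.
R2 ← R2 + 265/6639·R4.
R3 ← R3 − 1576/6639·R4.
Reading off the reduced rows gives x_1 = -6, x_2 = -1, x_3 = 4, x_4 = 4.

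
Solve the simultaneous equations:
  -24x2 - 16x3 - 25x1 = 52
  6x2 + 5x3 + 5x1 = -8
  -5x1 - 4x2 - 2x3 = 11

Row-reduce:
R1 ← R1 / (-25).
R2 ← R2 − 5·R1.
R3 ← R3 + 5·R1.
R2 ← R2 / (6/5).
R1 ← R1 − 24/25·R2.
R3 ← R3 − 4/5·R2.
Row 3 reduces to 0 = -1, a contradiction. The system is inconsistent.

no solution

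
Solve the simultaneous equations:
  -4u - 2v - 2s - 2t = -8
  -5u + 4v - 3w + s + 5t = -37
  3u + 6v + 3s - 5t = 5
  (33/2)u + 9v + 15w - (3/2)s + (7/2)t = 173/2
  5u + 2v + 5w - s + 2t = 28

infinitely many solutions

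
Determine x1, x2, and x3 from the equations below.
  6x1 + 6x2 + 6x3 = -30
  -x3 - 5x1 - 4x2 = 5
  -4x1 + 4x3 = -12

x1 = -3, x2 = 4, x3 = -6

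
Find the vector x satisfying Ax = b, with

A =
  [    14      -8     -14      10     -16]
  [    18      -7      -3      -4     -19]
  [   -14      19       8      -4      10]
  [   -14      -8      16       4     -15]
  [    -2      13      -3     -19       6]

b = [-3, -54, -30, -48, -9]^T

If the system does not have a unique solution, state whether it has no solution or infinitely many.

x_1 = -3/2, x_2 = -3, x_3 = -3, x_4 = 0, x_5 = 3

Row-reduce the augmented matrix:
R1 ← R1 / (14).
R2 ← R2 − 18·R1.
R3 ← R3 + 14·R1.
R4 ← R4 + 14·R1.
R5 ← R5 + 2·R1.
R2 ← R2 / (23/7).
R1 ← R1 + 4/7·R2.
R3 ← R3 − 11·R2.
R4 ← R4 + 16·R2.
R5 ← R5 − 83/7·R2.
R3 ← R3 / (-1293/23).
R1 ← R1 − 37/23·R3.
R2 ← R2 − 105/23·R3.
R4 ← R4 − 1726/23·R3.
R5 ← R5 + 1360/23·R3.
R4 ← R4 / (19726/1293).
R1 ← R1 + 557/1293·R4.
R2 ← R2 + 26/431·R4.
R3 ← R3 + 1436/1293·R4.
R5 ← R5 + 28975/1293·R4.
R5 ← R5 / (-917005/19726).
R1 ← R1 + 44887/19726·R5.
R2 ← R2 + 5799/9863·R5.
R3 ← R3 + 25581/9863·R5.
R4 ← R4 + 49625/19726·R5.
Reading off the reduced rows gives x_1 = -3/2, x_2 = -3, x_3 = -3, x_4 = 0, x_5 = 3.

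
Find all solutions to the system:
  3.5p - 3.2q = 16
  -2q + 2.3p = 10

Row-reduce the augmented matrix:
R1 ← R1 / (7/2).
R2 ← R2 − 23/10·R1.
R2 ← R2 / (18/175).
R1 ← R1 + 32/35·R2.
Reading off the reduced rows gives p = 0, q = -5.

p = 0, q = -5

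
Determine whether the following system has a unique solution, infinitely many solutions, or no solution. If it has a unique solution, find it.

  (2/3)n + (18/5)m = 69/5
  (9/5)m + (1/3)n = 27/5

Row-reduce:
R1 ← R1 / (18/5).
R2 ← R2 − 9/5·R1.
Row 2 reduces to 0 = -3/2, a contradiction. The system is inconsistent.

no solution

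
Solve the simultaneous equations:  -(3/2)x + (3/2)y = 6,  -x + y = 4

Row-reduce:
R1 ← R1 / (-3/2).
R2 ← R2 + 1·R1.
Rank is 1 with 2 unknowns, leaving y free.

infinitely many solutions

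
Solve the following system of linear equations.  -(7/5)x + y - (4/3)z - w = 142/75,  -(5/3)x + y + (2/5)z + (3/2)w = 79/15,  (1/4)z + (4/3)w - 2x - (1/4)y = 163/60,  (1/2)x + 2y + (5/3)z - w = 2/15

Row-reduce the augmented matrix:
R1 ← R1 / (-7/5).
R2 ← R2 + 5/3·R1.
R3 ← R3 + 2·R1.
R4 ← R4 − 1/2·R1.
R2 ← R2 / (-4/21).
R1 ← R1 + 5/7·R2.
R3 ← R3 + 47/28·R2.
R4 ← R4 − 33/14·R2.
R3 ← R3 / (-1843/120).
R1 ← R1 + 13/2·R3.
R2 ← R2 + 313/30·R3.
R4 ← R4 − 1547/60·R3.
R4 ← R4 / (-142849/44232).
R1 ← R1 + 3755/7372·R4.
R2 ← R2 − 2333/22116·R4.
R3 ← R3 − 10055/7372·R4.
Reading off the reduced rows gives x = -2/5, y = 2, z = -1, w = 2.

x = -2/5, y = 2, z = -1, w = 2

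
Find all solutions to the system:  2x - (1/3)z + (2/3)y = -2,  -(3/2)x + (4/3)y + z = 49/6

infinitely many solutions

Row-reduce:
R1 ← R1 / (2).
R2 ← R2 + 3/2·R1.
R2 ← R2 / (11/6).
R1 ← R1 − 1/3·R2.
Rank is 2 with 3 unknowns, leaving z free.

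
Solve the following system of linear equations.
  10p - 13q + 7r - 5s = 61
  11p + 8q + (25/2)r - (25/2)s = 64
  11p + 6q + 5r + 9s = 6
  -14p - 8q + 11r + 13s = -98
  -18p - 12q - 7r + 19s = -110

no solution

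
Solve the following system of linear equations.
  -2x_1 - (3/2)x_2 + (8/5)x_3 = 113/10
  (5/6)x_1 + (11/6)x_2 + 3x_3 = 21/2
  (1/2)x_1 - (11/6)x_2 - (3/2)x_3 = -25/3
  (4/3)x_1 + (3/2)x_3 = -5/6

Row-reduce:
R1 ← R1 / (-2).
R2 ← R2 − 5/6·R1.
R3 ← R3 − 1/2·R1.
R4 ← R4 − 4/3·R1.
R2 ← R2 / (29/24).
R1 ← R1 − 3/4·R2.
R3 ← R3 + 53/24·R2.
R4 ← R4 + 1·R2.
R3 ← R3 / (4873/870).
R1 ← R1 + 446/145·R3.
R2 ← R2 − 88/29·R3.
R4 ← R4 − 4873/870·R3.
Row 4 reduces to 0 = -3, a contradiction. The system is inconsistent.

no solution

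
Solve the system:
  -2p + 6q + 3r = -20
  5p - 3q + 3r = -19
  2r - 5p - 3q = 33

Row-reduce the augmented matrix:
R1 ← R1 / (-2).
R2 ← R2 − 5·R1.
R3 ← R3 + 5·R1.
R2 ← R2 / (12).
R1 ← R1 + 3·R2.
R3 ← R3 + 18·R2.
R3 ← R3 / (41/4).
R1 ← R1 − 9/8·R3.
R2 ← R2 − 7/8·R3.
Reading off the reduced rows gives p = -5, q = -4, r = -2.

p = -5, q = -4, r = -2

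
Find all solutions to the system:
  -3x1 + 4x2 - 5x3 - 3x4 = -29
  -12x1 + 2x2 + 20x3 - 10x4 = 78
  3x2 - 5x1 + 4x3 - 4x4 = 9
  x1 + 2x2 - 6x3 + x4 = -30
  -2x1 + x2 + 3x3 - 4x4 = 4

Row-reduce the augmented matrix:
R1 ← R1 / (-3).
R2 ← R2 + 12·R1.
R3 ← R3 + 5·R1.
R4 ← R4 − 1·R1.
R5 ← R5 + 2·R1.
R2 ← R2 / (-14).
R1 ← R1 + 4/3·R2.
R3 ← R3 + 11/3·R2.
R4 ← R4 − 10/3·R2.
R5 ← R5 + 5/3·R2.
R3 ← R3 / (13/7).
R1 ← R1 + 15/7·R3.
R2 ← R2 + 20/7·R3.
R4 ← R4 − 13/7·R3.
R5 ← R5 − 11/7·R3.
Swap R4 and R5.
R4 ← R4 / (-103/39).
R1 ← R1 − 53/39·R4.
R2 ← R2 − 23/39·R4.
R3 ← R3 − 10/39·R4.
R5 reduces to 0 = 0, so the extra equation is consistent.
Reading off the reduced rows gives x1 = -4, x2 = -5, x3 = 3, x4 = 2.

x1 = -4, x2 = -5, x3 = 3, x4 = 2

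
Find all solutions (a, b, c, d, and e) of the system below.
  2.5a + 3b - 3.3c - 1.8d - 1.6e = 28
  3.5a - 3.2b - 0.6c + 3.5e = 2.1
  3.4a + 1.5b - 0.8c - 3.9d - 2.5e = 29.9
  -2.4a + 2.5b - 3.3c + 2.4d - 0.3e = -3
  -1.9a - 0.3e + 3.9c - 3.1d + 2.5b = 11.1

a = 2, b = 3, c = -2, d = -5, e = 1

Row-reduce the augmented matrix:
R1 ← R1 / (5/2).
R2 ← R2 − 7/2·R1.
R3 ← R3 − 17/5·R1.
R4 ← R4 + 12/5·R1.
R5 ← R5 + 19/10·R1.
R2 ← R2 / (-37/5).
R1 ← R1 − 6/5·R2.
R3 ← R3 + 129/50·R2.
R4 ← R4 − 269/50·R2.
R5 ← R5 − 239/50·R2.
R3 ← R3 / (42299/18500).
R1 ← R1 + 618/925·R3.
R2 ← R2 + 201/370·R3.
R4 ← R4 + 65589/18500·R3.
R5 ← R5 − 73791/18500·R3.
R4 ← R4 / (-469401/422990).
R1 ← R1 + 41976/42299·R4.
R2 ← R2 + 37827/42299·R4.
R3 ← R3 + 43116/42299·R4.
R5 ← R5 − 259193/211495·R4.
R5 ← R5 / (11376817/2347005).
R1 ← R1 − 116665/156467·R5.
R2 ← R2 + 47878/156467·R5.
R3 ← R3 − 23171/156467·R5.
R4 ← R4 − 536519/469401·R5.
Reading off the reduced rows gives a = 2, b = 3, c = -2, d = -5, e = 1.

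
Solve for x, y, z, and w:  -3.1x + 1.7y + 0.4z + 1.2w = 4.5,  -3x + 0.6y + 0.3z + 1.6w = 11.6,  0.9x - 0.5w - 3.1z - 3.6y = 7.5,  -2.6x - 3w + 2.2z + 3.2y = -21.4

x = -2, y = -5, z = 2, w = 5

Row-reduce the augmented matrix:
R1 ← R1 / (-31/10).
R2 ← R2 + 3·R1.
R3 ← R3 − 9/10·R1.
R4 ← R4 + 13/5·R1.
R2 ← R2 / (-162/155).
R1 ← R1 + 17/31·R2.
R3 ← R3 + 963/310·R2.
R4 ← R4 − 55/31·R2.
R3 ← R3 / (-109/40).
R1 ← R1 + 1/12·R3.
R2 ← R2 − 1/12·R3.
R4 ← R4 − 103/60·R3.
R4 ← R4 / (-184468/44145).
R1 ← R1 + 5057/8829·R4.
R2 ← R2 + 4099/8829·R4.
R3 ← R3 − 524/981·R4.
Reading off the reduced rows gives x = -2, y = -5, z = 2, w = 5.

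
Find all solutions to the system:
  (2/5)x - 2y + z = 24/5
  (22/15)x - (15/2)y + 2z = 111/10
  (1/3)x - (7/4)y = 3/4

Row-reduce:
R1 ← R1 / (2/5).
R2 ← R2 − 22/15·R1.
R3 ← R3 − 1/3·R1.
R2 ← R2 / (-1/6).
R1 ← R1 + 5·R2.
R3 ← R3 + 1/12·R2.
Rank is 2 with 3 unknowns, leaving z free.

infinitely many solutions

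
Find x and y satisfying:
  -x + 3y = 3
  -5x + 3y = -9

Row-reduce the augmented matrix:
R1 ← R1 / (-1).
R2 ← R2 + 5·R1.
R2 ← R2 / (-12).
R1 ← R1 + 3·R2.
Reading off the reduced rows gives x = 3, y = 2.

x = 3, y = 2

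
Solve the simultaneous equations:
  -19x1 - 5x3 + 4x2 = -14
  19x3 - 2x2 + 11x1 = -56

infinitely many solutions

Row-reduce:
R1 ← R1 / (-19).
R2 ← R2 − 11·R1.
R2 ← R2 / (6/19).
R1 ← R1 + 4/19·R2.
Rank is 2 with 3 unknowns, leaving x3 free.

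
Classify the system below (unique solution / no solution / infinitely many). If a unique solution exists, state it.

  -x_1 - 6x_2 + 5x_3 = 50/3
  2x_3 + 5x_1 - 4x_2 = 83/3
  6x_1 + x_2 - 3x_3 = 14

x_1 = 3, x_2 = -3, x_3 = 1/3

Row-reduce the augmented matrix:
R1 ← R1 / (-1).
R2 ← R2 − 5·R1.
R3 ← R3 − 6·R1.
R2 ← R2 / (-34).
R1 ← R1 − 6·R2.
R3 ← R3 + 35·R2.
R3 ← R3 / (-27/34).
R1 ← R1 + 4/17·R3.
R2 ← R2 + 27/34·R3.
Reading off the reduced rows gives x_1 = 3, x_2 = -3, x_3 = 1/3.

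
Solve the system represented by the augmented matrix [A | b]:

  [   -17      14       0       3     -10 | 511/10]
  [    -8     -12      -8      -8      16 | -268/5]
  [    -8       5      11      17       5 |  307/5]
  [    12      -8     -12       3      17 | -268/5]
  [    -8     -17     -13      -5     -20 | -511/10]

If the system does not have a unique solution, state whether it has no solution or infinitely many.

x_1 = -4/5, x_2 = 2, x_3 = 2, x_4 = 3/2, x_5 = -1/2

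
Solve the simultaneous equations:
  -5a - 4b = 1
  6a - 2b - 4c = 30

infinitely many solutions

Row-reduce:
R1 ← R1 / (-5).
R2 ← R2 − 6·R1.
R2 ← R2 / (-34/5).
R1 ← R1 − 4/5·R2.
Rank is 2 with 3 unknowns, leaving c free.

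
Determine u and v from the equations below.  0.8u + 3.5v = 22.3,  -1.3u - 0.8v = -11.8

Row-reduce the augmented matrix:
R1 ← R1 / (4/5).
R2 ← R2 + 13/10·R1.
R2 ← R2 / (391/80).
R1 ← R1 − 35/8·R2.
Reading off the reduced rows gives u = 6, v = 5.

u = 6, v = 5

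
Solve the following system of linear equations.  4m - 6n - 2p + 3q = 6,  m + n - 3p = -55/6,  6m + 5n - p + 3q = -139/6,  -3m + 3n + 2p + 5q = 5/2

m = -5/3, n = -5/2, p = 5/3, q = 1/3

Row-reduce the augmented matrix:
R1 ← R1 / (4).
R2 ← R2 − 1·R1.
R3 ← R3 − 6·R1.
R4 ← R4 + 3·R1.
R2 ← R2 / (5/2).
R1 ← R1 + 3/2·R2.
R3 ← R3 − 14·R2.
R4 ← R4 + 3/2·R2.
R3 ← R3 / (16).
R1 ← R1 + 2·R3.
R2 ← R2 + 1·R3.
R4 ← R4 + 1·R3.
R4 ← R4 / (223/32).
R1 ← R1 − 51/80·R4.
R2 ← R2 + 21/160·R4.
R3 ← R3 − 27/160·R4.
Reading off the reduced rows gives m = -5/3, n = -5/2, p = 5/3, q = 1/3.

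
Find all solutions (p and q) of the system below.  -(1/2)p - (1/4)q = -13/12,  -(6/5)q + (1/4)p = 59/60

p = 7/3, q = -1/3

Row-reduce the augmented matrix:
R1 ← R1 / (-1/2).
R2 ← R2 − 1/4·R1.
R2 ← R2 / (-53/40).
R1 ← R1 − 1/2·R2.
Reading off the reduced rows gives p = 7/3, q = -1/3.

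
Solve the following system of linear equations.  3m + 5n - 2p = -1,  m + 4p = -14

infinitely many solutions

Row-reduce:
R1 ← R1 / (3).
R2 ← R2 − 1·R1.
R2 ← R2 / (-5/3).
R1 ← R1 − 5/3·R2.
Rank is 2 with 3 unknowns, leaving p free.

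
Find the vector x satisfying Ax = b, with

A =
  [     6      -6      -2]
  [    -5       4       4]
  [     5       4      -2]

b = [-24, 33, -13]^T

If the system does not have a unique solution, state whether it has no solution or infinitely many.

x_1 = -1, x_2 = 1, x_3 = 6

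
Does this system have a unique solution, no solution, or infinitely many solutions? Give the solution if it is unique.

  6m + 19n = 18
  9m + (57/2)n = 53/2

Row-reduce:
R1 ← R1 / (6).
R2 ← R2 − 9·R1.
Row 2 reduces to 0 = -1/2, a contradiction. The system is inconsistent.

no solution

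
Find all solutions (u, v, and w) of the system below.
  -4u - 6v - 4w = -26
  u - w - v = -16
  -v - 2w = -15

u = -6, v = 5, w = 5

Row-reduce the augmented matrix:
R1 ← R1 / (-4).
R2 ← R2 − 1·R1.
R2 ← R2 / (-5/2).
R1 ← R1 − 3/2·R2.
R3 ← R3 + 1·R2.
R3 ← R3 / (-6/5).
R1 ← R1 + 1/5·R3.
R2 ← R2 − 4/5·R3.
Reading off the reduced rows gives u = -6, v = 5, w = 5.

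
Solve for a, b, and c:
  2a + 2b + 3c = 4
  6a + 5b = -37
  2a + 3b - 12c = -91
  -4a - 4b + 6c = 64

a = -2, b = -5, c = 6

Row-reduce the augmented matrix:
R1 ← R1 / (2).
R2 ← R2 − 6·R1.
R3 ← R3 − 2·R1.
R4 ← R4 + 4·R1.
R2 ← R2 / (-1).
R1 ← R1 − 1·R2.
R3 ← R3 − 1·R2.
R3 ← R3 / (-24).
R1 ← R1 + 15/2·R3.
R2 ← R2 − 9·R3.
R4 ← R4 − 12·R3.
R4 reduces to 0 = 0, so the extra equation is consistent.
Reading off the reduced rows gives a = -2, b = -5, c = 6.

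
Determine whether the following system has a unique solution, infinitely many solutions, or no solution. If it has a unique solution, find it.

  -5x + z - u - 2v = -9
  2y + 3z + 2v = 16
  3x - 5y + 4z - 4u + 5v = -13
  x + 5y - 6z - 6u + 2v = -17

infinitely many solutions

Row-reduce:
R1 ← R1 / (-5).
R3 ← R3 − 3·R1.
R4 ← R4 − 1·R1.
R2 ← R2 / (2).
R3 ← R3 + 5·R2.
R4 ← R4 − 5·R2.
R3 ← R3 / (121/10).
R1 ← R1 + 1/5·R3.
R2 ← R2 − 3/2·R3.
R4 ← R4 + 133/10·R3.
R4 ← R4 / (-1362/121).
R1 ← R1 − 15/121·R4.
R2 ← R2 − 69/121·R4.
R3 ← R3 + 46/121·R4.
Rank is 4 with 5 unknowns, leaving v free.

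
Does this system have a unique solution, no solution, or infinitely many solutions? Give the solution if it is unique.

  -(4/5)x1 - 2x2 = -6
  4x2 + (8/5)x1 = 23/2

no solution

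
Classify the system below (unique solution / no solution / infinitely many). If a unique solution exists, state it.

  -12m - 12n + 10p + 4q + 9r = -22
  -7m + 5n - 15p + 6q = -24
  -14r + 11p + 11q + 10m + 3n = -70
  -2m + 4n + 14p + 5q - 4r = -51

infinitely many solutions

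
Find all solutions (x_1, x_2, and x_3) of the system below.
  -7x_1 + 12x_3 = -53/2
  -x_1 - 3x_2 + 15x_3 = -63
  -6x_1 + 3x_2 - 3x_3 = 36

no solution

Row-reduce:
R1 ← R1 / (-7).
R2 ← R2 + 1·R1.
R3 ← R3 + 6·R1.
R2 ← R2 / (-3).
R3 ← R3 − 3·R2.
Row 3 reduces to 0 = -1/2, a contradiction. The system is inconsistent.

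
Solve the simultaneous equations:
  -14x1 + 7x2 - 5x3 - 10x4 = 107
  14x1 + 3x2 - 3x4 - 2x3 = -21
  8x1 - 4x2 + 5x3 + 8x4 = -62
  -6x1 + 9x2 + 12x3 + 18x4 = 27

x1 = -3, x2 = 5, x3 = 6, x4 = -6

Row-reduce the augmented matrix:
R1 ← R1 / (-14).
R2 ← R2 − 14·R1.
R3 ← R3 − 8·R1.
R4 ← R4 + 6·R1.
R2 ← R2 / (10).
R1 ← R1 + 1/2·R2.
R4 ← R4 − 6·R2.
R3 ← R3 / (15/7).
R1 ← R1 − 1/140·R3.
R2 ← R2 + 7/10·R3.
R4 ← R4 − 642/35·R3.
R4 ← R4 / (263/25).
R1 ← R1 − 17/300·R4.
R2 ← R2 + 83/150·R4.
R3 ← R3 − 16/15·R4.
Reading off the reduced rows gives x1 = -3, x2 = 5, x3 = 6, x4 = -6.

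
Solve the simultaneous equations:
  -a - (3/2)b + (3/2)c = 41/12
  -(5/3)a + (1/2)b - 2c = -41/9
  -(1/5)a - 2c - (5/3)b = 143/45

a = 4/3, b = -8/3, c = 1/2

Row-reduce the augmented matrix:
R1 ← R1 / (-1).
R2 ← R2 + 5/3·R1.
R3 ← R3 + 1/5·R1.
R2 ← R2 / (3).
R1 ← R1 − 3/2·R2.
R3 ← R3 + 41/30·R2.
R3 ← R3 / (-87/20).
R1 ← R1 − 3/4·R3.
R2 ← R2 + 3/2·R3.
Reading off the reduced rows gives a = 4/3, b = -8/3, c = 1/2.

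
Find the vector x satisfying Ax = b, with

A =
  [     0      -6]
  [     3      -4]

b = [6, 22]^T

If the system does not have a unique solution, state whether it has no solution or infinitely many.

x_1 = 6, x_2 = -1

Row-reduce the augmented matrix:
Swap R1 and R2.
R1 ← R1 / (3).
R2 ← R2 / (-6).
R1 ← R1 + 4/3·R2.
Reading off the reduced rows gives x_1 = 6, x_2 = -1.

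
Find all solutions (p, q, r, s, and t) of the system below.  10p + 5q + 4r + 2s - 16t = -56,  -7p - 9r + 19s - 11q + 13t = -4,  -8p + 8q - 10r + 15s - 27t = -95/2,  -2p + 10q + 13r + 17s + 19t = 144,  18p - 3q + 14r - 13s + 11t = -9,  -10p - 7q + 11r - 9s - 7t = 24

Row-reduce:
R1 ← R1 / (10).
R2 ← R2 + 7·R1.
R3 ← R3 + 8·R1.
R4 ← R4 + 2·R1.
R5 ← R5 − 18·R1.
R6 ← R6 + 10·R1.
R2 ← R2 / (-15/2).
R1 ← R1 − 1/2·R2.
R3 ← R3 − 12·R2.
R4 ← R4 − 11·R2.
R5 ← R5 + 12·R2.
R6 ← R6 + 2·R2.
R3 ← R3 / (-418/25).
R1 ← R1 + 1/75·R3.
R2 ← R2 − 62/75·R3.
R4 ← R4 − 353/75·R3.
R5 ← R5 − 418/25·R3.
R6 ← R6 − 1249/75·R3.
R4 ← R4 / (76721/1254).
R1 ← R1 − 1907/1254·R4.
R2 ← R2 + 179/627·R4.
R3 ← R3 + 1231/418·R4.
R6 ← R6 − 45901/1254·R4.
Swap R5 and R6.
R5 ← R5 / (-4992022/76721).
R1 ← R1 + 126634/76721·R5.
R2 ← R2 + 155578/76721·R5.
R3 ← R3 − 199128/76721·R5.
R4 ← R4 − 10091/76721·R5.
Row 6 reduces to 0 = -1/2, a contradiction. The system is inconsistent.

no solution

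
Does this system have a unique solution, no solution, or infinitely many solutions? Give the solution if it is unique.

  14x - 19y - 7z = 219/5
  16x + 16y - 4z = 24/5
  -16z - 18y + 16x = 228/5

x = 3/2, y = -6/5, z = 0

Row-reduce the augmented matrix:
R1 ← R1 / (14).
R2 ← R2 − 16·R1.
R3 ← R3 − 16·R1.
R2 ← R2 / (264/7).
R1 ← R1 + 19/14·R2.
R3 ← R3 − 26/7·R2.
R3 ← R3 / (-277/33).
R1 ← R1 + 47/132·R3.
R2 ← R2 − 7/66·R3.
Reading off the reduced rows gives x = 3/2, y = -6/5, z = 0.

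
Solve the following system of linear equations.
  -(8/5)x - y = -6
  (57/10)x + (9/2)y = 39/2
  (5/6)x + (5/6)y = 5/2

Row-reduce the augmented matrix:
R1 ← R1 / (-8/5).
R2 ← R2 − 57/10·R1.
R3 ← R3 − 5/6·R1.
R2 ← R2 / (15/16).
R1 ← R1 − 5/8·R2.
R3 ← R3 − 5/16·R2.
R3 reduces to 0 = 0, so the extra equation is consistent.
Reading off the reduced rows gives x = 5, y = -2.

x = 5, y = -2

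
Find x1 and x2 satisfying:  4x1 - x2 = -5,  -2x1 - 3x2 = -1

Row-reduce the augmented matrix:
R1 ← R1 / (4).
R2 ← R2 + 2·R1.
R2 ← R2 / (-7/2).
R1 ← R1 + 1/4·R2.
Reading off the reduced rows gives x1 = -1, x2 = 1.

x1 = -1, x2 = 1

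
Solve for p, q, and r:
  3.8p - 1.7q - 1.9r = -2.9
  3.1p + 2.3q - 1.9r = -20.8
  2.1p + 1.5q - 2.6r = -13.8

p = -3, q = -5, r = 0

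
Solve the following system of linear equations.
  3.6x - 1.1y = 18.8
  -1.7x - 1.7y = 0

x = 4, y = -4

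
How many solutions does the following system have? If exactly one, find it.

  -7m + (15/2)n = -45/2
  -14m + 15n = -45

infinitely many solutions

Row-reduce:
R1 ← R1 / (-7).
R2 ← R2 + 14·R1.
Rank is 1 with 2 unknowns, leaving n free.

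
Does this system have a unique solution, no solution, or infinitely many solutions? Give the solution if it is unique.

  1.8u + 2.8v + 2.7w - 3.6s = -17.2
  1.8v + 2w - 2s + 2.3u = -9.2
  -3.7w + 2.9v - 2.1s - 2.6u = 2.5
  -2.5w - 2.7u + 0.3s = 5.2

u = 2, v = -1, w = -4, s = 2

Row-reduce the augmented matrix:
R1 ← R1 / (9/5).
R2 ← R2 − 23/10·R1.
R3 ← R3 + 13/5·R1.
R4 ← R4 + 27/10·R1.
R2 ← R2 / (-16/9).
R1 ← R1 − 14/9·R2.
R3 ← R3 − 125/18·R2.
R4 ← R4 − 21/5·R2.
R3 ← R3 / (-3497/640).
R1 ← R1 − 37/160·R3.
R2 ← R2 − 261/320·R3.
R4 ← R4 + 3001/1600·R3.
R4 ← R4 / (10849/174850).
R1 ← R1 − 6922/17485·R4.
R2 ← R2 + 18117/17485·R4.
R3 ← R3 + 1828/3497·R4.
Reading off the reduced rows gives u = 2, v = -1, w = -4, s = 2.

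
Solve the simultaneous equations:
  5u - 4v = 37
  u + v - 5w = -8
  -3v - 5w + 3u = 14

u = 5, v = -3, w = 2

Row-reduce the augmented matrix:
R1 ← R1 / (5).
R2 ← R2 − 1·R1.
R3 ← R3 − 3·R1.
R2 ← R2 / (9/5).
R1 ← R1 + 4/5·R2.
R3 ← R3 + 3/5·R2.
R3 ← R3 / (-20/3).
R1 ← R1 + 20/9·R3.
R2 ← R2 + 25/9·R3.
Reading off the reduced rows gives u = 5, v = -3, w = 2.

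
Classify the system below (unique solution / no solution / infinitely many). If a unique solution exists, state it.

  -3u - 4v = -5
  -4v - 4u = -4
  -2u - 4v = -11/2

no solution

Row-reduce:
R1 ← R1 / (-3).
R2 ← R2 + 4·R1.
R3 ← R3 + 2·R1.
R2 ← R2 / (4/3).
R1 ← R1 − 4/3·R2.
R3 ← R3 + 4/3·R2.
Row 3 reduces to 0 = 1/2, a contradiction. The system is inconsistent.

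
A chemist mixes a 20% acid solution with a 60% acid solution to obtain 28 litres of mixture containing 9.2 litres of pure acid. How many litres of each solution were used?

litres of solution A: 19, litres of solution B: 9

Let a = litres of solution A, b = litres of solution B.
  a + b = 28
  (1/5)a + (3/5)b = 46/5
From equation 1: a = 28 − b.
Substitute into equation 2 and solve: b = 9.
Then a = 19.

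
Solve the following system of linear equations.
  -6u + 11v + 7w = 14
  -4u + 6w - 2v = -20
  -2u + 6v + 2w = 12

Row-reduce:
R1 ← R1 / (-6).
R2 ← R2 + 4·R1.
R3 ← R3 + 2·R1.
R2 ← R2 / (-28/3).
R1 ← R1 + 11/6·R2.
R3 ← R3 − 7/3·R2.
Rank is 2 with 3 unknowns, leaving w free.

infinitely many solutions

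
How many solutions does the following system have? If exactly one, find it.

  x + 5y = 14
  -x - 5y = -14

infinitely many solutions

Row-reduce:
R2 ← R2 + 1·R1.
Rank is 1 with 2 unknowns, leaving y free.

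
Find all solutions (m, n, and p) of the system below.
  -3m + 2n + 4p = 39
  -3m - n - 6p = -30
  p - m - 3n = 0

m = -3, n = 3, p = 6

Row-reduce the augmented matrix:
R1 ← R1 / (-3).
R2 ← R2 + 3·R1.
R3 ← R3 + 1·R1.
R2 ← R2 / (-3).
R1 ← R1 + 2/3·R2.
R3 ← R3 + 11/3·R2.
R3 ← R3 / (107/9).
R1 ← R1 − 8/9·R3.
R2 ← R2 − 10/3·R3.
Reading off the reduced rows gives m = -3, n = 3, p = 6.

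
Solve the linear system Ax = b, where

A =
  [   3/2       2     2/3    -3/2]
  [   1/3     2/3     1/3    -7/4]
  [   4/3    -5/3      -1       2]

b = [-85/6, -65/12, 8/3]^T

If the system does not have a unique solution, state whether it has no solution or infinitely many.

Row-reduce:
R1 ← R1 / (3/2).
R2 ← R2 − 1/3·R1.
R3 ← R3 − 4/3·R1.
R2 ← R2 / (2/9).
R1 ← R1 − 4/3·R2.
R3 ← R3 + 31/9·R2.
R3 ← R3 / (23/18).
R1 ← R1 + 2/3·R3.
R2 ← R2 − 5/6·R3.
Rank is 3 with 4 unknowns, leaving x_4 free.

infinitely many solutions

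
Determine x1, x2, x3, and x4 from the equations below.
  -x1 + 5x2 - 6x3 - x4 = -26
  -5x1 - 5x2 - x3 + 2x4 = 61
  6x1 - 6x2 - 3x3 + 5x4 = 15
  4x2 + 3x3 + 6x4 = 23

Row-reduce the augmented matrix:
R1 ← R1 / (-1).
R2 ← R2 + 5·R1.
R3 ← R3 − 6·R1.
R2 ← R2 / (-30).
R1 ← R1 + 5·R2.
R3 ← R3 − 24·R2.
R4 ← R4 − 4·R2.
R3 ← R3 / (-79/5).
R1 ← R1 − 7/6·R3.
R2 ← R2 + 29/30·R3.
R4 ← R4 − 103/15·R3.
R4 ← R4 / (2117/237).
R1 ← R1 − 41/237·R4.
R2 ← R2 + 122/237·R4.
R3 ← R3 + 23/79·R4.
Reading off the reduced rows gives x1 = -6, x2 = -4, x3 = 1, x4 = 6.

x1 = -6, x2 = -4, x3 = 1, x4 = 6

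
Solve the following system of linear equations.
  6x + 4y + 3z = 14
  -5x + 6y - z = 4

infinitely many solutions

Row-reduce:
R1 ← R1 / (6).
R2 ← R2 + 5·R1.
R2 ← R2 / (28/3).
R1 ← R1 − 2/3·R2.
Rank is 2 with 3 unknowns, leaving z free.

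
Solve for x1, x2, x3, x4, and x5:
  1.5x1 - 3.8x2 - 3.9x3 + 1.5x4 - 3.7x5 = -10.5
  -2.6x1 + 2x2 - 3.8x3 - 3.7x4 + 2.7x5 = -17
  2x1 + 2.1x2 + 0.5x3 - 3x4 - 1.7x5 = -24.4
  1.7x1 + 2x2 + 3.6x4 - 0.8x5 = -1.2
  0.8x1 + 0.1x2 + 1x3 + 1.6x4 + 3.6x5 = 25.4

Row-reduce the augmented matrix:
R1 ← R1 / (3/2).
R2 ← R2 + 13/5·R1.
R3 ← R3 − 2·R1.
R4 ← R4 − 17/10·R1.
R5 ← R5 − 4/5·R1.
R2 ← R2 / (-344/75).
R1 ← R1 + 38/15·R2.
R3 ← R3 − 43/6·R2.
R4 ← R4 − 473/75·R2.
R5 ← R5 − 319/150·R2.
R3 ← R3 / (-54/5).
R1 ← R1 − 139/43·R3.
R2 ← R2 − 99/43·R3.
R4 ← R4 + 101/10·R3.
R5 ← R5 + 781/430·R3.
R4 ← R4 / (115271/17280).
R1 ← R1 + 29977/74304·R4.
R2 ← R2 + 9845/8256·R4.
R3 ← R3 − 1075/1728·R4.
R5 ← R5 − 211007/148608·R4.
R5 ← R5 / (4768507/1152710).
R1 ← R1 + 131736/115271·R5.
R2 ← R2 − 44413/115271·R5.
R3 ← R3 − 20002/115271·R5.
R4 ← R4 − 11919/115271·R5.
Reading off the reduced rows gives x1 = 0, x2 = -4, x3 = 3, x4 = 3, x5 = 5.

x1 = 0, x2 = -4, x3 = 3, x4 = 3, x5 = 5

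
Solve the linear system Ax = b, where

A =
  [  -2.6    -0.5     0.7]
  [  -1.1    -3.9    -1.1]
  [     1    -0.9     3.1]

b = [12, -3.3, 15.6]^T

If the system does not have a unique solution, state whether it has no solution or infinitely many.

Row-reduce the augmented matrix:
R1 ← R1 / (-13/5).
R2 ← R2 + 11/10·R1.
R3 ← R3 − 1·R1.
R2 ← R2 / (-959/260).
R1 ← R1 − 5/26·R2.
R3 ← R3 + 71/65·R2.
R3 ← R3 / (18138/4795).
R1 ← R1 + 328/959·R3.
R2 ← R2 − 363/959·R3.
Reading off the reduced rows gives x_1 = -3, x_2 = 0, x_3 = 6.

x_1 = -3, x_2 = 0, x_3 = 6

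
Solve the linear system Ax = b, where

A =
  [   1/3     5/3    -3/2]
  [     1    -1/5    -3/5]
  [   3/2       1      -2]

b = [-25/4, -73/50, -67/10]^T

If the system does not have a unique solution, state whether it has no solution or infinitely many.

Row-reduce the augmented matrix:
R1 ← R1 / (1/3).
R2 ← R2 − 1·R1.
R3 ← R3 − 3/2·R1.
R2 ← R2 / (-26/5).
R1 ← R1 − 5·R2.
R3 ← R3 + 13/2·R2.
R3 ← R3 / (-1/8).
R1 ← R1 + 3/4·R3.
R2 ← R2 + 3/4·R3.
Reading off the reduced rows gives x_1 = -1, x_2 = -11/5, x_3 = 3/2.

x_1 = -1, x_2 = -11/5, x_3 = 3/2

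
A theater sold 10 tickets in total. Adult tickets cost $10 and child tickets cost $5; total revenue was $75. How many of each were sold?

Let a = adult tickets, c = child tickets.
  a + c = 10
  10a + 5c = 75
Row-reduce the augmented matrix:
R2 ← R2 − 10·R1.
R2 ← R2 / (-5).
R1 ← R1 − 1·R2.
Reading off the reduced rows gives a = 5, c = 5.

adult tickets: 5, child tickets: 5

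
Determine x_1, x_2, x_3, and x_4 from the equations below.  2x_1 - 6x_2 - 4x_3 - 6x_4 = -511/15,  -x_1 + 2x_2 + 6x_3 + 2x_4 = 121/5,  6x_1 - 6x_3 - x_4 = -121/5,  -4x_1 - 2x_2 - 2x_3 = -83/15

Row-reduce the augmented matrix:
R1 ← R1 / (2).
R2 ← R2 + 1·R1.
R3 ← R3 − 6·R1.
R4 ← R4 + 4·R1.
R2 ← R2 / (-1).
R1 ← R1 + 3·R2.
R3 ← R3 − 18·R2.
R4 ← R4 + 14·R2.
R3 ← R3 / (78).
R1 ← R1 + 14·R3.
R2 ← R2 + 4·R3.
R4 ← R4 + 66·R3.
R4 ← R4 / (15/13).
R1 ← R1 + 7/39·R4.
R2 ← R2 − 37/39·R4.
R3 ← R3 + 1/78·R4.
Reading off the reduced rows gives x_1 = -6/5, x_2 = 5/2, x_3 = 8/3, x_4 = 1.

x_1 = -6/5, x_2 = 5/2, x_3 = 8/3, x_4 = 1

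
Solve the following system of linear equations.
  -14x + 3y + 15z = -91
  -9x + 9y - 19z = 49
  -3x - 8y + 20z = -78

Row-reduce the augmented matrix:
R1 ← R1 / (-14).
R2 ← R2 + 9·R1.
R3 ← R3 + 3·R1.
R2 ← R2 / (99/14).
R1 ← R1 + 3/14·R2.
R3 ← R3 + 121/14·R2.
R3 ← R3 / (-164/9).
R1 ← R1 + 64/33·R3.
R2 ← R2 + 401/99·R3.
Reading off the reduced rows gives x = 2, y = -1, z = -4.

x = 2, y = -1, z = -4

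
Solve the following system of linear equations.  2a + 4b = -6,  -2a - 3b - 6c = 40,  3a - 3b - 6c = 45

Row-reduce the augmented matrix:
R1 ← R1 / (2).
R2 ← R2 + 2·R1.
R3 ← R3 − 3·R1.
R1 ← R1 − 2·R2.
R3 ← R3 + 9·R2.
R3 ← R3 / (-60).
R1 ← R1 − 12·R3.
R2 ← R2 + 6·R3.
Reading off the reduced rows gives a = 1, b = -2, c = -6.

a = 1, b = -2, c = -6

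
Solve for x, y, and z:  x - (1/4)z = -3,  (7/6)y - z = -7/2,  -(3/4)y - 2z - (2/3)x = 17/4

x = -3, y = -3, z = 0

Row-reduce the augmented matrix:
R3 ← R3 + 2/3·R1.
R2 ← R2 / (7/6).
R3 ← R3 + 3/4·R2.
R3 ← R3 / (-59/21).
R1 ← R1 + 1/4·R3.
R2 ← R2 + 6/7·R3.
Reading off the reduced rows gives x = -3, y = -3, z = 0.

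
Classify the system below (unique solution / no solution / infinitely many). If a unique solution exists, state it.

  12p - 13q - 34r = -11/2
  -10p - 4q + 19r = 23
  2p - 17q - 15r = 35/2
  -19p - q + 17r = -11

p = 5/2, q = -5/2, r = 2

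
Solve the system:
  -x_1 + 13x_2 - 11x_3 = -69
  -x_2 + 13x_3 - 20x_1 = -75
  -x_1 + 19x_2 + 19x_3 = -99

x_1 = 4, x_2 = -5, x_3 = 0

Row-reduce the augmented matrix:
R1 ← R1 / (-1).
R2 ← R2 + 20·R1.
R3 ← R3 + 1·R1.
R2 ← R2 / (-261).
R1 ← R1 + 13·R2.
R3 ← R3 − 6·R2.
R3 ← R3 / (3076/87).
R1 ← R1 + 158/261·R3.
R2 ← R2 + 233/261·R3.
Reading off the reduced rows gives x_1 = 4, x_2 = -5, x_3 = 0.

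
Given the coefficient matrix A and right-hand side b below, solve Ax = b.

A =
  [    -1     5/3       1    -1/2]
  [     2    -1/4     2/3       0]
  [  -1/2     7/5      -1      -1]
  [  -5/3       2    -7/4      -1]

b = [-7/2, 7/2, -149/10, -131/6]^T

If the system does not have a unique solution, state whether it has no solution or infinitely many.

x_1 = -1, x_2 = -6, x_3 = 6, x_4 = 1

Row-reduce the augmented matrix:
R1 ← R1 / (-1).
R2 ← R2 − 2·R1.
R3 ← R3 + 1/2·R1.
R4 ← R4 + 5/3·R1.
R2 ← R2 / (37/12).
R1 ← R1 + 5/3·R2.
R3 ← R3 − 17/30·R2.
R4 ← R4 + 7/9·R2.
R3 ← R3 / (-2209/1110).
R1 ← R1 − 49/111·R3.
R2 ← R2 − 32/37·R3.
R4 ← R4 + 3655/1332·R3.
R4 ← R4 / (19181/53016).
R1 ← R1 + 367/2209·R4.
R2 ← R2 + 1260/2209·R4.
R3 ← R3 − 1257/4418·R4.
Reading off the reduced rows gives x_1 = -1, x_2 = -6, x_3 = 6, x_4 = 1.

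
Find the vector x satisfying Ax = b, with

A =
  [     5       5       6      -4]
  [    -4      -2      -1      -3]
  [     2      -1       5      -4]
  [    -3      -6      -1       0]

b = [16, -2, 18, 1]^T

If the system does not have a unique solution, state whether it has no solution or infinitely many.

no solution

Row-reduce:
R1 ← R1 / (5).
R2 ← R2 + 4·R1.
R3 ← R3 − 2·R1.
R4 ← R4 + 3·R1.
R2 ← R2 / (2).
R1 ← R1 − 1·R2.
R3 ← R3 + 3·R2.
R4 ← R4 + 3·R2.
R3 ← R3 / (83/10).
R1 ← R1 + 7/10·R3.
R2 ← R2 − 19/10·R3.
R4 ← R4 − 83/10·R3.
Row 4 reduces to 0 = -1, a contradiction. The system is inconsistent.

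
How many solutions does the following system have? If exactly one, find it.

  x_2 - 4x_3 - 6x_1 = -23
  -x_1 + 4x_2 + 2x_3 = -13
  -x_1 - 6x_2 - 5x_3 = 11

Row-reduce the augmented matrix:
R1 ← R1 / (-6).
R2 ← R2 + 1·R1.
R3 ← R3 + 1·R1.
R2 ← R2 / (23/6).
R1 ← R1 + 1/6·R2.
R3 ← R3 + 37/6·R2.
R3 ← R3 / (-1/23).
R1 ← R1 − 18/23·R3.
R2 ← R2 − 16/23·R3.
Reading off the reduced rows gives x_1 = 5, x_2 = -1, x_3 = -2.

x_1 = 5, x_2 = -1, x_3 = -2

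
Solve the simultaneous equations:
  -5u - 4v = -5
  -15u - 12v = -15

Row-reduce:
R1 ← R1 / (-5).
R2 ← R2 + 15·R1.
Rank is 1 with 2 unknowns, leaving v free.

infinitely many solutions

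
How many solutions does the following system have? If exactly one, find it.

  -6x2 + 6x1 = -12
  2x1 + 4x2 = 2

x1 = -1, x2 = 1

Row-reduce the augmented matrix:
R1 ← R1 / (6).
R2 ← R2 − 2·R1.
R2 ← R2 / (6).
R1 ← R1 + 1·R2.
Reading off the reduced rows gives x1 = -1, x2 = 1.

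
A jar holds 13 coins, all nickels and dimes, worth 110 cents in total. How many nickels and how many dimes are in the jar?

nickels: 4, dimes: 9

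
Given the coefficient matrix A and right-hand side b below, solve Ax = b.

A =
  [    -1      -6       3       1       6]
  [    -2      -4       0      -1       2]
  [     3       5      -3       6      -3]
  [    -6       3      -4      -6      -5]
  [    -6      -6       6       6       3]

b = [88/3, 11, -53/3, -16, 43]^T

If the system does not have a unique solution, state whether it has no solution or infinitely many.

Row-reduce the augmented matrix:
R1 ← R1 / (-1).
R2 ← R2 + 2·R1.
R3 ← R3 − 3·R1.
R4 ← R4 + 6·R1.
R5 ← R5 + 6·R1.
R2 ← R2 / (8).
R1 ← R1 − 6·R2.
R3 ← R3 + 13·R2.
R4 ← R4 − 39·R2.
R5 ← R5 − 30·R2.
R3 ← R3 / (-15/4).
R1 ← R1 − 3/2·R3.
R2 ← R2 + 3/4·R3.
R4 ← R4 − 29/4·R3.
R5 ← R5 − 21/2·R3.
R4 ← R4 / (53/5).
R1 ← R1 − 29/10·R4.
R2 ← R2 + 6/5·R4.
R3 ← R3 + 11/10·R4.
R5 ← R5 − 114/5·R4.
R5 ← R5 / (-555/53).
R1 ← R1 + 73/159·R5.
R2 ← R2 + 21/53·R5.
R3 ← R3 − 47/53·R5.
R4 ← R4 − 80/159·R5.
Reading off the reduced rows gives x_1 = -7/3, x_2 = -1/3, x_3 = 2, x_4 = 1, x_5 = 3.

x_1 = -7/3, x_2 = -1/3, x_3 = 2, x_4 = 1, x_5 = 3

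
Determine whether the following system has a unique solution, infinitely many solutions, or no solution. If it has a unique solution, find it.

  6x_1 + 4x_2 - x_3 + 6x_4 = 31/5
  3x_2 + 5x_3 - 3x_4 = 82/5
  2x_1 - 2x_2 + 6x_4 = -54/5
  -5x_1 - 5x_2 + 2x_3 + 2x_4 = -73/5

Row-reduce the augmented matrix:
R1 ← R1 / (6).
R3 ← R3 − 2·R1.
R4 ← R4 + 5·R1.
R2 ← R2 / (3).
R1 ← R1 − 2/3·R2.
R3 ← R3 + 10/3·R2.
R4 ← R4 + 5/3·R2.
R3 ← R3 / (53/9).
R1 ← R1 + 23/18·R3.
R2 ← R2 − 5/3·R3.
R4 ← R4 − 71/18·R3.
R4 ← R4 / (259/53).
R1 ← R1 − 96/53·R4.
R2 ← R2 + 63/53·R4.
R3 ← R3 − 6/53·R4.
Reading off the reduced rows gives x_1 = 0, x_2 = 3, x_3 = 1, x_4 = -4/5.

x_1 = 0, x_2 = 3, x_3 = 1, x_4 = -4/5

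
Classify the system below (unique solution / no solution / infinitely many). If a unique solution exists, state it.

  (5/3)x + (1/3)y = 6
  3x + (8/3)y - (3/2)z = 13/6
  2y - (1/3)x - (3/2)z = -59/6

infinitely many solutions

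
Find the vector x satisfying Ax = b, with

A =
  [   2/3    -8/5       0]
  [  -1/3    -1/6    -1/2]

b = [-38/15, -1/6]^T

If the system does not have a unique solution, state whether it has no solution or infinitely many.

Row-reduce:
R1 ← R1 / (2/3).
R2 ← R2 + 1/3·R1.
R2 ← R2 / (-29/30).
R1 ← R1 + 12/5·R2.
Rank is 2 with 3 unknowns, leaving x_3 free.

infinitely many solutions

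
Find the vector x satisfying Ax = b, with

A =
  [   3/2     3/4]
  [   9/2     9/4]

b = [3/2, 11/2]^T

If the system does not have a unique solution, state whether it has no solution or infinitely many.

Row-reduce:
R1 ← R1 / (3/2).
R2 ← R2 − 9/2·R1.
Row 2 reduces to 0 = 1, a contradiction. The system is inconsistent.

no solution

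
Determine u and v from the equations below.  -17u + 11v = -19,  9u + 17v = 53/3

u = 4/3, v = 1/3

Row-reduce the augmented matrix:
R1 ← R1 / (-17).
R2 ← R2 − 9·R1.
R2 ← R2 / (388/17).
R1 ← R1 + 11/17·R2.
Reading off the reduced rows gives u = 4/3, v = 1/3.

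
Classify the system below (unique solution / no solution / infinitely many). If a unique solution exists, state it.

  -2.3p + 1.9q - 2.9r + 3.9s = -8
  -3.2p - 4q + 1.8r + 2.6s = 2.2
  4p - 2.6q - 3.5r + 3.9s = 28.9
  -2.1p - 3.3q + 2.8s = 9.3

p = 1, q = -6, r = -6, s = -3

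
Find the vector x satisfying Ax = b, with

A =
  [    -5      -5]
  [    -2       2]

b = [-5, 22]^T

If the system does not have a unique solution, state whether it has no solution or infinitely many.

x_1 = -5, x_2 = 6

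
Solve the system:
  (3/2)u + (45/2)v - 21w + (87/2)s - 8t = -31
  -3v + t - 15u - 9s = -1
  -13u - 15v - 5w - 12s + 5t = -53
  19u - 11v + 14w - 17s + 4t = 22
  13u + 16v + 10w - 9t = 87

Row-reduce:
R1 ← R1 / (3/2).
R2 ← R2 + 15·R1.
R3 ← R3 + 13·R1.
R4 ← R4 − 19·R1.
R5 ← R5 − 13·R1.
R2 ← R2 / (222).
R1 ← R1 − 15·R2.
R3 ← R3 − 180·R2.
R4 ← R4 + 296·R2.
R5 ← R5 + 179·R2.
R3 ← R3 / (-619/37).
R1 ← R1 − 7/37·R3.
R2 ← R2 + 35/37·R3.
R5 ← R5 − 839/37·R3.
Swap R4 and R5.
R4 ← R4 / (-4305/619).
R1 ← R1 − 271/619·R4.
R2 ← R2 − 502/619·R4.
R3 ← R3 + 725/619·R4.
Rank is 4 with 5 unknowns, leaving t free.

infinitely many solutions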